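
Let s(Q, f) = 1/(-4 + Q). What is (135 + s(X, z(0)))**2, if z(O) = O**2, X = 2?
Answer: 72361/4 ≈ 18090.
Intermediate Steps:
(135 + s(X, z(0)))**2 = (135 + 1/(-4 + 2))**2 = (135 + 1/(-2))**2 = (135 - 1/2)**2 = (269/2)**2 = 72361/4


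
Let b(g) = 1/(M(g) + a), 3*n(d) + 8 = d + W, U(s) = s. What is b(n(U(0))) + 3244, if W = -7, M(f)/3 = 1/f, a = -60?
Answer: 982927/303 ≈ 3244.0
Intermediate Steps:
M(f) = 3/f
n(d) = -5 + d/3 (n(d) = -8/3 + (d - 7)/3 = -8/3 + (-7 + d)/3 = -8/3 + (-7/3 + d/3) = -5 + d/3)
b(g) = 1/(-60 + 3/g) (b(g) = 1/(3/g - 60) = 1/(-60 + 3/g))
b(n(U(0))) + 3244 = -(-5 + (⅓)*0)/(-3 + 60*(-5 + (⅓)*0)) + 3244 = -(-5 + 0)/(-3 + 60*(-5 + 0)) + 3244 = -1*(-5)/(-3 + 60*(-5)) + 3244 = -1*(-5)/(-3 - 300) + 3244 = -1*(-5)/(-303) + 3244 = -1*(-5)*(-1/303) + 3244 = -5/303 + 3244 = 982927/303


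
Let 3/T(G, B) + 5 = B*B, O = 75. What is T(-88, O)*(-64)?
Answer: -48/1405 ≈ -0.034164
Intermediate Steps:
T(G, B) = 3/(-5 + B²) (T(G, B) = 3/(-5 + B*B) = 3/(-5 + B²))
T(-88, O)*(-64) = (3/(-5 + 75²))*(-64) = (3/(-5 + 5625))*(-64) = (3/5620)*(-64) = -48/1405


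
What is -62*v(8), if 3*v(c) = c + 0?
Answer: -496/3 ≈ -165.33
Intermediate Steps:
v(c) = c/3 (v(c) = (c + 0)/3 = c/3)
-62*v(8) = -62*8/3 = -496/3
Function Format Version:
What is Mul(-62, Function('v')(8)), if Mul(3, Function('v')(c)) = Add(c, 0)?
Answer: Rational(-496, 3) ≈ -165.33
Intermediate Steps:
Function('v')(c) = Mul(Rational(1, 3), c) (Function('v')(c) = Mul(Rational(1, 3), Add(c, 0)) = Mul(Rational(1, 3), c))
Mul(-62, Function('v')(8)) = Mul(-62, Mul(Rational(1, 3), 8)) = Mul(-62, Rational(8, 3)) = Rational(-496, 3)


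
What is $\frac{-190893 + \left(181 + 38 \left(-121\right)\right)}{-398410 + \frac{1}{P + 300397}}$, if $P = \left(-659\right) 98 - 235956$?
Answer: $\frac{27538710}{56175811} \approx 0.49022$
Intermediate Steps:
$P = -300538$ ($P = -64582 - 235956 = -300538$)
$\frac{-190893 + \left(181 + 38 \left(-121\right)\right)}{-398410 + \frac{1}{P + 300397}} = \frac{-190893 + \left(181 + 38 \left(-121\right)\right)}{-398410 + \frac{1}{-300538 + 300397}} = \frac{-190893 + \left(181 - 4598\right)}{-398410 + \frac{1}{-141}} = \frac{-190893 - 4417}{-398410 - \frac{1}{141}} = - \frac{195310}{- \frac{56175811}{141}} = \left(-195310\right) \left(- \frac{141}{56175811}\right) = \frac{27538710}{56175811}$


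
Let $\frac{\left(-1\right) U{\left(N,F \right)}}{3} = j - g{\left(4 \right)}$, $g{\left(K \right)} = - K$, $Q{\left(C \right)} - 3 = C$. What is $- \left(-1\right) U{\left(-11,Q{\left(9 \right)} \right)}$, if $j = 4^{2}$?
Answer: $-60$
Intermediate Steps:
$Q{\left(C \right)} = 3 + C$
$j = 16$
$U{\left(N,F \right)} = -60$ ($U{\left(N,F \right)} = - 3 \left(16 - \left(-1\right) 4\right) = - 3 \left(16 - -4\right) = - 3 \left(16 + 4\right) = \left(-3\right) 20 = -60$)
$- \left(-1\right) U{\left(-11,Q{\left(9 \right)} \right)} = - \left(-1\right) \left(-60\right) = \left(-1\right) 60 = -60$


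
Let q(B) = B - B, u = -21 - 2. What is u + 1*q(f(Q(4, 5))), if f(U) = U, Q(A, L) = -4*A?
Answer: -23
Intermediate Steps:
u = -23
q(B) = 0
u + 1*q(f(Q(4, 5))) = -23 + 1*0 = -23 + 0 = -23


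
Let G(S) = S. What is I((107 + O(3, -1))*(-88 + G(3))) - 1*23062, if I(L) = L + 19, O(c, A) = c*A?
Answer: -31883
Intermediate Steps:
O(c, A) = A*c
I(L) = 19 + L
I((107 + O(3, -1))*(-88 + G(3))) - 1*23062 = (19 + (107 - 1*3)*(-88 + 3)) - 1*23062 = (19 + (107 - 3)*(-85)) - 23062 = (19 + 104*(-85)) - 23062 = (19 - 8840) - 23062 = -8821 - 23062 = -31883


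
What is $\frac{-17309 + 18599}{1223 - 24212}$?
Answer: $- \frac{430}{7663} \approx -0.056114$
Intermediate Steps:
$\frac{-17309 + 18599}{1223 - 24212} = \frac{1290}{1223 - 24212} = \frac{1290}{-22989} = 1290 \left(- \frac{1}{22989}\right) = - \frac{430}{7663}$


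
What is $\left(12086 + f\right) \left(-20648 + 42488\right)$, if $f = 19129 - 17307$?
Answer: $303750720$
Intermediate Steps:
$f = 1822$ ($f = 19129 - 17307 = 1822$)
$\left(12086 + f\right) \left(-20648 + 42488\right) = \left(12086 + 1822\right) \left(-20648 + 42488\right) = 13908 \cdot 21840 = 303750720$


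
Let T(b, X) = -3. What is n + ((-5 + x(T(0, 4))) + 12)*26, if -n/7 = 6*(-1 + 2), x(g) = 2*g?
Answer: -16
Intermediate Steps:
n = -42 (n = -42*(-1 + 2) = -42 ≈ -42.000)
n + ((-5 + x(T(0, 4))) + 12)*26 = -42 + ((-5 + 2*(-3)) + 12)*26 = -42 + ((-5 - 6) + 12)*26 = -42 + (-11 + 12)*26 = -42 + 1*26 = -42 + 26 = -16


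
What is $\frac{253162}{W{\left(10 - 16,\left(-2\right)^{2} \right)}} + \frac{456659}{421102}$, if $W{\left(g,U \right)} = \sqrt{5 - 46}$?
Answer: $\frac{456659}{421102} - \frac{253162 i \sqrt{41}}{41} \approx 1.0844 - 39537.0 i$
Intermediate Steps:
$W{\left(g,U \right)} = i \sqrt{41}$ ($W{\left(g,U \right)} = \sqrt{-41} = i \sqrt{41}$)
$\frac{253162}{W{\left(10 - 16,\left(-2\right)^{2} \right)}} + \frac{456659}{421102} = \frac{253162}{i \sqrt{41}} + \frac{456659}{421102} = 253162 \left(- \frac{i \sqrt{41}}{41}\right) + 456659 \cdot \frac{1}{421102} = - \frac{253162 i \sqrt{41}}{41} + \frac{456659}{421102} = \frac{456659}{421102} - \frac{253162 i \sqrt{41}}{41}$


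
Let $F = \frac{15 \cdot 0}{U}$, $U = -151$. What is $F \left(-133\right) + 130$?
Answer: $130$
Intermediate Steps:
$F = 0$ ($F = \frac{15 \cdot 0}{-151} = 0 \left(- \frac{1}{151}\right) = 0$)
$F \left(-133\right) + 130 = 0 \left(-133\right) + 130 = 0 + 130 = 130$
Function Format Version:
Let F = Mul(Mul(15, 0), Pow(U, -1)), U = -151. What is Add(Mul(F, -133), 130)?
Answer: 130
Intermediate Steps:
F = 0 (F = Mul(Mul(15, 0), Pow(-151, -1)) = Mul(0, Rational(-1, 151)) = 0)
Add(Mul(F, -133), 130) = Add(Mul(0, -133), 130) = Add(0, 130) = 130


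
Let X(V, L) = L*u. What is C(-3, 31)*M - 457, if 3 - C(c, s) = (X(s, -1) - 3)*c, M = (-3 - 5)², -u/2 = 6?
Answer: 1463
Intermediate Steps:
u = -12 (u = -2*6 = -12)
X(V, L) = -12*L (X(V, L) = L*(-12) = -12*L)
M = 64 (M = (-8)² = 64)
C(c, s) = 3 - 9*c (C(c, s) = 3 - (-12*(-1) - 3)*c = 3 - (12 - 3)*c = 3 - 9*c)
C(-3, 31)*M - 457 = (3 - 9*(-3))*64 - 457 = (3 + 27)*64 - 457 = 30*64 - 457 = 1920 - 457 = 1463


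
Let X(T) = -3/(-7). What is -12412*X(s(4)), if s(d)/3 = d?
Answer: -37236/7 ≈ -5319.4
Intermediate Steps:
s(d) = 3*d
X(T) = 3/7 (X(T) = -3*(-1/7) = 3/7)
-12412*X(s(4)) = -12412*3/7 = -37236/7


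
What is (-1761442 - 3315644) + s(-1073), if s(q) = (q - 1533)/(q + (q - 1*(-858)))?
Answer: -3269642081/644 ≈ -5.0771e+6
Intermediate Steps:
s(q) = (-1533 + q)/(858 + 2*q) (s(q) = (-1533 + q)/(q + (q + 858)) = (-1533 + q)/(q + (858 + q)) = (-1533 + q)/(858 + 2*q))
(-1761442 - 3315644) + s(-1073) = (-1761442 - 3315644) + (-1533 - 1073)/(2*(429 - 1073)) = -5077086 + (½)*(-2606)/(-644) = -5077086 + (½)*(-1/644)*(-2606) = -5077086 + 1303/644 = -3269642081/644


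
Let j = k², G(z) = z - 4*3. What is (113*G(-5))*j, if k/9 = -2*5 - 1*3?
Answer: -26296569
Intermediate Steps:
G(z) = -12 + z (G(z) = z - 12 = -12 + z)
k = -117 (k = 9*(-2*5 - 1*3) = 9*(-10 - 3) = 9*(-13) = -117)
j = 13689 (j = (-117)² = 13689)
(113*G(-5))*j = (113*(-12 - 5))*13689 = (113*(-17))*13689 = -1921*13689 = -26296569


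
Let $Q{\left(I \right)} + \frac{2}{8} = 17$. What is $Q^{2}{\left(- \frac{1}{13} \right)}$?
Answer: $\frac{4489}{16} \approx 280.56$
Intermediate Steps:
$Q{\left(I \right)} = \frac{67}{4}$ ($Q{\left(I \right)} = - \frac{1}{4} + 17 = \frac{67}{4}$)
$Q^{2}{\left(- \frac{1}{13} \right)} = \left(\frac{67}{4}\right)^{2} = \frac{4489}{16}$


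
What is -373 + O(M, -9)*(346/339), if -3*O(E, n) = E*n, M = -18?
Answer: -48377/113 ≈ -428.12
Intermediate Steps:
O(E, n) = -E*n/3
-373 + O(M, -9)*(346/339) = -373 + (-⅓*(-18)*(-9))*(346/339) = -373 - 18684/339 = -373 - 54*346/339 = -373 - 6228/113 = -48377/113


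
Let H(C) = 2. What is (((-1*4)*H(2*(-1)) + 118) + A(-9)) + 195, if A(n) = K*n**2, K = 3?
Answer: 548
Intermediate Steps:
A(n) = 3*n**2
(((-1*4)*H(2*(-1)) + 118) + A(-9)) + 195 = ((-1*4*2 + 118) + 3*(-9)**2) + 195 = ((-4*2 + 118) + 3*81) + 195 = ((-8 + 118) + 243) + 195 = (110 + 243) + 195 = 353 + 195 = 548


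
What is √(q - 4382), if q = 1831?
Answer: I*√2551 ≈ 50.507*I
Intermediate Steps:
√(q - 4382) = √(1831 - 4382) = √(-2551) = I*√2551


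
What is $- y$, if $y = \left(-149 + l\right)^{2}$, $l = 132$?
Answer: $-289$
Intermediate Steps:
$y = 289$ ($y = \left(-149 + 132\right)^{2} = \left(-17\right)^{2} = 289$)
$- y = \left(-1\right) 289 = -289$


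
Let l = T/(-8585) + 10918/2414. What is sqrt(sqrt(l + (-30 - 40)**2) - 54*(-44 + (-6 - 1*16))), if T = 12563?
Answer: sqrt(1324143313425900 + 609535*sqrt(1821647963780270))/609535 ≈ 60.283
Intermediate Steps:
l = 1864822/609535 (l = 12563/(-8585) + 10918/2414 = 12563*(-1/8585) + 10918*(1/2414) = -739/505 + 5459/1207 = 1864822/609535 ≈ 3.0594)
sqrt(sqrt(l + (-30 - 40)**2) - 54*(-44 + (-6 - 1*16))) = sqrt(sqrt(1864822/609535 + (-30 - 40)**2) - 54*(-44 + (-6 - 1*16))) = sqrt(sqrt(1864822/609535 + (-70)**2) - 54*(-44 + (-6 - 16))) = sqrt(sqrt(1864822/609535 + 4900) - 54*(-44 - 22)) = sqrt(sqrt(2988586322/609535) - 54*(-66)) = sqrt(sqrt(1821647963780270)/609535 + 3564) = sqrt(3564 + sqrt(1821647963780270)/609535)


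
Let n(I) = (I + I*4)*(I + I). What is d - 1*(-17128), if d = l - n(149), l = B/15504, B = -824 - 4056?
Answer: -198530963/969 ≈ -2.0488e+5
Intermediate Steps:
B = -4880
l = -305/969 (l = -4880/15504 = -4880*1/15504 = -305/969 ≈ -0.31476)
n(I) = 10*I**2 (n(I) = (I + 4*I)*(2*I) = (5*I)*(2*I) = 10*I**2)
d = -215127995/969 (d = -305/969 - 10*149**2 = -305/969 - 10*22201 = -305/969 - 1*222010 = -305/969 - 222010 = -215127995/969 ≈ -2.2201e+5)
d - 1*(-17128) = -215127995/969 - 1*(-17128) = -215127995/969 + 17128 = -198530963/969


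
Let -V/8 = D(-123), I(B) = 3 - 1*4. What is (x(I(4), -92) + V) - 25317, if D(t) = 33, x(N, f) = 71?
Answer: -25510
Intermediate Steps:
I(B) = -1 (I(B) = 3 - 4 = -1)
V = -264 (V = -8*33 = -264)
(x(I(4), -92) + V) - 25317 = (71 - 264) - 25317 = -193 - 25317 = -25510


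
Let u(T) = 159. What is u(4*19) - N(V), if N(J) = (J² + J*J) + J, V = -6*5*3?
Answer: -15951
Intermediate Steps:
V = -90 (V = -30*3 = -90)
N(J) = J + 2*J² (N(J) = (J² + J²) + J = 2*J² + J = J + 2*J²)
u(4*19) - N(V) = 159 - (-90)*(1 + 2*(-90)) = 159 - (-90)*(1 - 180) = 159 - (-90)*(-179) = 159 - 1*16110 = 159 - 16110 = -15951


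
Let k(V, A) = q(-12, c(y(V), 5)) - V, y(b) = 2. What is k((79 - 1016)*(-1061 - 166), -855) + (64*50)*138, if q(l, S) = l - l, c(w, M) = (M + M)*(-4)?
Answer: -708099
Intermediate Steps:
c(w, M) = -8*M (c(w, M) = (2*M)*(-4) = -8*M)
q(l, S) = 0
k(V, A) = -V (k(V, A) = 0 - V = -V)
k((79 - 1016)*(-1061 - 166), -855) + (64*50)*138 = -(79 - 1016)*(-1061 - 166) + (64*50)*138 = -(-937)*(-1227) + 3200*138 = -1*1149699 + 441600 = -1149699 + 441600 = -708099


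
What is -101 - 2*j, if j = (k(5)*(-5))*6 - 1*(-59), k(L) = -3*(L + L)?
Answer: -2019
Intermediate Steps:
k(L) = -6*L
j = 959 (j = (-6*5*(-5))*6 - 1*(-59) = -30*(-5)*6 + 59 = 150*6 + 59 = 900 + 59 = 959)
-101 - 2*j = -101 - 2*959 = -101 - 1918 = -2019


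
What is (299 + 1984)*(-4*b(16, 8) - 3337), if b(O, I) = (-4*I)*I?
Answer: -5280579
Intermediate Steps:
b(O, I) = -4*I**2
(299 + 1984)*(-4*b(16, 8) - 3337) = (299 + 1984)*(-(-16)*8**2 - 3337) = 2283*(-(-16)*64 - 3337) = 2283*(-4*(-256) - 3337) = 2283*(1024 - 3337) = 2283*(-2313) = -5280579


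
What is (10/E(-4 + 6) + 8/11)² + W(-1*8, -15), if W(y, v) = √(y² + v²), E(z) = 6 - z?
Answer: 13269/484 ≈ 27.415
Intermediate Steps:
W(y, v) = √(v² + y²)
(10/E(-4 + 6) + 8/11)² + W(-1*8, -15) = (10/(6 - (-4 + 6)) + 8/11)² + √((-15)² + (-1*8)²) = (10/(6 - 1*2) + 8*(1/11))² + √(225 + (-8)²) = (10/(6 - 2) + 8/11)² + √(225 + 64) = (10/4 + 8/11)² + √289 = (10*(¼) + 8/11)² + 17 = (5/2 + 8/11)² + 17 = (71/22)² + 17 = 5041/484 + 17 = 13269/484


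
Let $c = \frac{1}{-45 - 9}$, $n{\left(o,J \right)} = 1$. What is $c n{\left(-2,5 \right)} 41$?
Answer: $- \frac{41}{54} \approx -0.75926$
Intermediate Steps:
$c = - \frac{1}{54}$ ($c = \frac{1}{-54} = - \frac{1}{54} \approx -0.018519$)
$c n{\left(-2,5 \right)} 41 = \left(- \frac{1}{54}\right) 1 \cdot 41 = \left(- \frac{1}{54}\right) 41 = - \frac{41}{54}$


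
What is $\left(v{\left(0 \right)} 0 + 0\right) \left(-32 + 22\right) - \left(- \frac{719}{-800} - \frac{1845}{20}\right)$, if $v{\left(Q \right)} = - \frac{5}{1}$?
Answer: $\frac{73081}{800} \approx 91.351$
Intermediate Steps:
$v{\left(Q \right)} = -5$ ($v{\left(Q \right)} = \left(-5\right) 1 = -5$)
$\left(v{\left(0 \right)} 0 + 0\right) \left(-32 + 22\right) - \left(- \frac{719}{-800} - \frac{1845}{20}\right) = \left(\left(-5\right) 0 + 0\right) \left(-32 + 22\right) - \left(- \frac{719}{-800} - \frac{1845}{20}\right) = \left(0 + 0\right) \left(-10\right) - \left(\left(-719\right) \left(- \frac{1}{800}\right) - \frac{369}{4}\right) = 0 \left(-10\right) - \left(\frac{719}{800} - \frac{369}{4}\right) = 0 - - \frac{73081}{800} = 0 + \frac{73081}{800} = \frac{73081}{800}$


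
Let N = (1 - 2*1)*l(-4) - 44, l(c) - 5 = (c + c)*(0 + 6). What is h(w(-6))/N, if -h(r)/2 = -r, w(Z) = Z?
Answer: 12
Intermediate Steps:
l(c) = 5 + 12*c (l(c) = 5 + (c + c)*(0 + 6) = 5 + (2*c)*6 = 5 + 12*c)
h(r) = 2*r (h(r) = -(-2)*r = 2*r)
N = -1 (N = (1 - 2*1)*(5 + 12*(-4)) - 44 = (1 - 2)*(5 - 48) - 44 = -1*(-43) - 44 = 43 - 44 = -1)
h(w(-6))/N = (2*(-6))/(-1) = -12*(-1) = 12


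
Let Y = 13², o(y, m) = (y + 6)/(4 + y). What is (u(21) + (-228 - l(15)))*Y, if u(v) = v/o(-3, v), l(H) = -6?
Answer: -36335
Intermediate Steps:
o(y, m) = (6 + y)/(4 + y)
Y = 169
u(v) = v/3 (u(v) = v/(((6 - 3)/(4 - 3))) = v/((3/1)) = v/((1*3)) = v/3)
(u(21) + (-228 - l(15)))*Y = ((⅓)*21 + (-228 - 1*(-6)))*169 = (7 + (-228 + 6))*169 = (7 - 222)*169 = -215*169 = -36335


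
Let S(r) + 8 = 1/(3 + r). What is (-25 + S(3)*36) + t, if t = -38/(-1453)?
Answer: -446033/1453 ≈ -306.97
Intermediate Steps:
t = 38/1453 (t = -38*(-1/1453) = 38/1453 ≈ 0.026153)
S(r) = -8 + 1/(3 + r)
(-25 + S(3)*36) + t = (-25 + ((-23 - 8*3)/(3 + 3))*36) + 38/1453 = (-25 + ((-23 - 24)/6)*36) + 38/1453 = (-25 + ((1/6)*(-47))*36) + 38/1453 = (-25 - 47/6*36) + 38/1453 = (-25 - 282) + 38/1453 = -307 + 38/1453 = -446033/1453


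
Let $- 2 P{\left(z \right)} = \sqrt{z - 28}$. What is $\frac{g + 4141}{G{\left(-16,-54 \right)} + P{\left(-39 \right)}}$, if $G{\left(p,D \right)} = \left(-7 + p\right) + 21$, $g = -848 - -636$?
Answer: $- \frac{31432}{83} + \frac{7858 i \sqrt{67}}{83} \approx -378.7 + 774.95 i$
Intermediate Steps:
$P{\left(z \right)} = - \frac{\sqrt{-28 + z}}{2}$ ($P{\left(z \right)} = - \frac{\sqrt{z - 28}}{2} = - \frac{\sqrt{-28 + z}}{2}$)
$g = -212$ ($g = -848 + 636 = -212$)
$G{\left(p,D \right)} = 14 + p$
$\frac{g + 4141}{G{\left(-16,-54 \right)} + P{\left(-39 \right)}} = \frac{-212 + 4141}{\left(14 - 16\right) - \frac{\sqrt{-28 - 39}}{2}} = \frac{3929}{-2 - \frac{\sqrt{-67}}{2}} = \frac{3929}{-2 - \frac{i \sqrt{67}}{2}}$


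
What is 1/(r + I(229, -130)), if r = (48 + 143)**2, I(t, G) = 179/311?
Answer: 311/11345770 ≈ 2.7411e-5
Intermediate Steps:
I(t, G) = 179/311 (I(t, G) = 179*(1/311) = 179/311)
r = 36481 (r = 191**2 = 36481)
1/(r + I(229, -130)) = 1/(36481 + 179/311) = 1/(11345770/311) = 311/11345770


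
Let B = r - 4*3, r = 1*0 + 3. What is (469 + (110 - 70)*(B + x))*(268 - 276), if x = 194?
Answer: -62952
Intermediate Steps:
r = 3 (r = 0 + 3 = 3)
B = -9 (B = 3 - 4*3 = 3 - 12 = -9)
(469 + (110 - 70)*(B + x))*(268 - 276) = (469 + (110 - 70)*(-9 + 194))*(268 - 276) = (469 + 40*185)*(-8) = (469 + 7400)*(-8) = 7869*(-8) = -62952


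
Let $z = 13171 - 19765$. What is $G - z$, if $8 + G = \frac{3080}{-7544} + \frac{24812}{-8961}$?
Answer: $\frac{55626320977}{8450223} \approx 6582.8$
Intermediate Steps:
$G = - \frac{94449485}{8450223}$ ($G = -8 + \left(\frac{3080}{-7544} + \frac{24812}{-8961}\right) = -8 + \left(3080 \left(- \frac{1}{7544}\right) + 24812 \left(- \frac{1}{8961}\right)\right) = -8 - \frac{26847701}{8450223} = - \frac{94449485}{8450223} \approx -11.177$)
$z = -6594$ ($z = 13171 - 19765 = -6594$)
$G - z = - \frac{94449485}{8450223} - -6594 = - \frac{94449485}{8450223} + 6594 = \frac{55626320977}{8450223}$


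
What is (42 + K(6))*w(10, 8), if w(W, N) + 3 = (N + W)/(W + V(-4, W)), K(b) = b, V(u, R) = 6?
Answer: -90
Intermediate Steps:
w(W, N) = -3 + (N + W)/(6 + W) (w(W, N) = -3 + (N + W)/(W + 6) = -3 + (N + W)/(6 + W))
(42 + K(6))*w(10, 8) = (42 + 6)*((-18 + 8 - 2*10)/(6 + 10)) = 48*((-18 + 8 - 20)/16) = 48*((1/16)*(-30)) = 48*(-15/8) = -90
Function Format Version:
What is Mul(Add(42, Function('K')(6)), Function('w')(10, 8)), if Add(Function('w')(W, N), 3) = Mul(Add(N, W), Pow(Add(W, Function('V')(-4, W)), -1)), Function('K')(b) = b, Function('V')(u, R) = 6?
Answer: -90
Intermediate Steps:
Function('w')(W, N) = Add(-3, Mul(Pow(Add(6, W), -1), Add(N, W))) (Function('w')(W, N) = Add(-3, Mul(Add(N, W), Pow(Add(W, 6), -1))) = Add(-3, Mul(Add(N, W), Pow(Add(6, W), -1))) = Add(-3, Mul(Pow(Add(6, W), -1), Add(N, W))))
Mul(Add(42, Function('K')(6)), Function('w')(10, 8)) = Mul(Add(42, 6), Mul(Pow(Add(6, 10), -1), Add(-18, 8, Mul(-2, 10)))) = Mul(48, Mul(Pow(16, -1), Add(-18, 8, -20))) = Mul(48, Mul(Rational(1, 16), -30)) = Mul(48, Rational(-15, 8)) = -90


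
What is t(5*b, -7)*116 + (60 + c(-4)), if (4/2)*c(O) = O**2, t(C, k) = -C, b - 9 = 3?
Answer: -6892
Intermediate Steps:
b = 12 (b = 9 + 3 = 12)
c(O) = O**2/2
t(5*b, -7)*116 + (60 + c(-4)) = -5*12*116 + (60 + (1/2)*(-4)**2) = -1*60*116 + (60 + (1/2)*16) = -60*116 + (60 + 8) = -6960 + 68 = -6892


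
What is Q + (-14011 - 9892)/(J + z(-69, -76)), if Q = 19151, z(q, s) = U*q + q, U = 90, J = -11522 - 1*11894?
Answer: 568712848/29695 ≈ 19152.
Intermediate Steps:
J = -23416 (J = -11522 - 11894 = -23416)
z(q, s) = 91*q (z(q, s) = 90*q + q = 91*q)
Q + (-14011 - 9892)/(J + z(-69, -76)) = 19151 + (-14011 - 9892)/(-23416 + 91*(-69)) = 19151 - 23903/(-23416 - 6279) = 19151 - 23903/(-29695) = 19151 - 23903*(-1/29695) = 19151 + 23903/29695 = 568712848/29695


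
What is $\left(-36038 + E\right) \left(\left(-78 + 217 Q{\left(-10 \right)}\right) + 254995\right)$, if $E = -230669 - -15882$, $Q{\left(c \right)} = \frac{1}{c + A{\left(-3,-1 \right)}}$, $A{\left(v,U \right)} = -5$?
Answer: $- \frac{191807783770}{3} \approx -6.3936 \cdot 10^{10}$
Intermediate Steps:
$Q{\left(c \right)} = \frac{1}{-5 + c}$ ($Q{\left(c \right)} = \frac{1}{c - 5} = \frac{1}{-5 + c}$)
$E = -214787$ ($E = -230669 + 15882 = -214787$)
$\left(-36038 + E\right) \left(\left(-78 + 217 Q{\left(-10 \right)}\right) + 254995\right) = \left(-36038 - 214787\right) \left(\left(-78 + \frac{217}{-5 - 10}\right) + 254995\right) = - 250825 \left(\left(-78 + \frac{217}{-15}\right) + 254995\right) = - 250825 \left(\left(-78 + 217 \left(- \frac{1}{15}\right)\right) + 254995\right) = - 250825 \left(\left(-78 - \frac{217}{15}\right) + 254995\right) = - 250825 \left(- \frac{1387}{15} + 254995\right) = \left(-250825\right) \frac{3823538}{15} = - \frac{191807783770}{3}$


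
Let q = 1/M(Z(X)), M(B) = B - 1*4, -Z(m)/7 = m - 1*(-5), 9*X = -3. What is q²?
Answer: 9/12100 ≈ 0.00074380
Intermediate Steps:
X = -⅓ (X = (⅑)*(-3) = -⅓ ≈ -0.33333)
Z(m) = -35 - 7*m (Z(m) = -7*(m - 1*(-5)) = -7*(m + 5) = -7*(5 + m) = -35 - 7*m)
M(B) = -4 + B (M(B) = B - 4 = -4 + B)
q = -3/110 (q = 1/(-4 + (-35 - 7*(-⅓))) = 1/(-4 + (-35 + 7/3)) = 1/(-4 - 98/3) = 1/(-110/3) = -3/110 ≈ -0.027273)
q² = (-3/110)² = 9/12100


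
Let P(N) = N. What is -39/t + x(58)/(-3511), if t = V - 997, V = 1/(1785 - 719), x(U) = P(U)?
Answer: 28107952/1243831437 ≈ 0.022598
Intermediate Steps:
x(U) = U
V = 1/1066 ≈ 0.00093809
t = -1062801/1066 (t = 1/1066 - 997 = -1062801/1066 ≈ -997.00)
-39/t + x(58)/(-3511) = -39/(-1062801/1066) + 58/(-3511) = -39*(-1066/1062801) + 58*(-1/3511) = 13858/354267 - 58/3511 = 28107952/1243831437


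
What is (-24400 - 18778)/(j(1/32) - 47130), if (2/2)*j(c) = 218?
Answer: 21589/23456 ≈ 0.92040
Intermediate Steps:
j(c) = 218
(-24400 - 18778)/(j(1/32) - 47130) = (-24400 - 18778)/(218 - 47130) = -43178/(-46912) = -43178*(-1/46912) = 21589/23456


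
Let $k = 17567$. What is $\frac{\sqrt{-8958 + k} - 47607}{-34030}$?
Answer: $\frac{47607}{34030} - \frac{\sqrt{8609}}{34030} \approx 1.3962$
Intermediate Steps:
$\frac{\sqrt{-8958 + k} - 47607}{-34030} = \frac{\sqrt{-8958 + 17567} - 47607}{-34030} = \left(\sqrt{8609} - 47607\right) \left(- \frac{1}{34030}\right) = \left(-47607 + \sqrt{8609}\right) \left(- \frac{1}{34030}\right) = \frac{47607}{34030} - \frac{\sqrt{8609}}{34030}$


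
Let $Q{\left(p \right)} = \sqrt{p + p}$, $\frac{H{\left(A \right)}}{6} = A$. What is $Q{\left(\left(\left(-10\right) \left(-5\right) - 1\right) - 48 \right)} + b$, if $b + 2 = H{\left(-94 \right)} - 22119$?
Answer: $-22685 + \sqrt{2} \approx -22684.0$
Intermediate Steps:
$H{\left(A \right)} = 6 A$
$Q{\left(p \right)} = \sqrt{2} \sqrt{p}$ ($Q{\left(p \right)} = \sqrt{2 p} = \sqrt{2} \sqrt{p}$)
$b = -22685$ ($b = -2 + \left(6 \left(-94\right) - 22119\right) = -2 - 22683 = -22685$)
$Q{\left(\left(\left(-10\right) \left(-5\right) - 1\right) - 48 \right)} + b = \sqrt{2} \sqrt{\left(\left(-10\right) \left(-5\right) - 1\right) - 48} - 22685 = \sqrt{2} \sqrt{\left(50 - 1\right) - 48} - 22685 = \sqrt{2} \sqrt{49 - 48} - 22685 = \sqrt{2} \sqrt{1} - 22685 = \sqrt{2} \cdot 1 - 22685 = \sqrt{2} - 22685 = -22685 + \sqrt{2}$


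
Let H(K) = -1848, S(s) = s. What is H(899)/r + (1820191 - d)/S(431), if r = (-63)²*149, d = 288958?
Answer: 43121014585/12137391 ≈ 3552.7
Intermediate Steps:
r = 591381 (r = 3969*149 = 591381)
H(899)/r + (1820191 - d)/S(431) = -1848/591381 + (1820191 - 1*288958)/431 = -1848*1/591381 + (1820191 - 288958)*(1/431) = -88/28161 + 1531233*(1/431) = -88/28161 + 1531233/431 = 43121014585/12137391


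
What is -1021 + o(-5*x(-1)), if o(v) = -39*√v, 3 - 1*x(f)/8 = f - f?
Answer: -1021 - 78*I*√30 ≈ -1021.0 - 427.22*I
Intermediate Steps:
x(f) = 24 (x(f) = 24 - 8*(f - f) = 24 - 8*0 = 24 + 0 = 24)
-1021 + o(-5*x(-1)) = -1021 - 39*2*I*√30 = -1021 - 78*I*√30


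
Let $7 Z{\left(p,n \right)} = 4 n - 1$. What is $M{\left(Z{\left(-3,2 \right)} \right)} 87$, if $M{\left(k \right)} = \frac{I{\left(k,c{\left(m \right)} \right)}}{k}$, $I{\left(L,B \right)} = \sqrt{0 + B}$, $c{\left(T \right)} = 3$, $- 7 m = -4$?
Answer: $87 \sqrt{3} \approx 150.69$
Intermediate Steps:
$m = \frac{4}{7}$ ($m = \left(- \frac{1}{7}\right) \left(-4\right) = \frac{4}{7} \approx 0.57143$)
$I{\left(L,B \right)} = \sqrt{B}$
$Z{\left(p,n \right)} = - \frac{1}{7} + \frac{4 n}{7}$ ($Z{\left(p,n \right)} = \frac{4 n - 1}{7} = \frac{-1 + 4 n}{7} = - \frac{1}{7} + \frac{4 n}{7}$)
$M{\left(k \right)} = \frac{\sqrt{3}}{k}$
$M{\left(Z{\left(-3,2 \right)} \right)} 87 = \frac{\sqrt{3}}{- \frac{1}{7} + \frac{4}{7} \cdot 2} \cdot 87 = \frac{\sqrt{3}}{- \frac{1}{7} + \frac{8}{7}} \cdot 87 = \frac{\sqrt{3}}{1} \cdot 87 = \sqrt{3} \cdot 1 \cdot 87 = \sqrt{3} \cdot 87 = 87 \sqrt{3}$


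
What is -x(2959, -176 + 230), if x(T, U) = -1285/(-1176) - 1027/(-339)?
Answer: -547789/132888 ≈ -4.1222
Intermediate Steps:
x(T, U) = 547789/132888 (x(T, U) = -1285*(-1/1176) - 1027*(-1/339) = 1285/1176 + 1027/339 = 547789/132888)
-x(2959, -176 + 230) = -1*547789/132888 = -547789/132888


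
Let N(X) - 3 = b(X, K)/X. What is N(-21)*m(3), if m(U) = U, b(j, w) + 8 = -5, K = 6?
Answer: 76/7 ≈ 10.857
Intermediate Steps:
b(j, w) = -13 (b(j, w) = -8 - 5 = -13)
N(X) = 3 - 13/X
N(-21)*m(3) = (3 - 13/(-21))*3 = (3 - 13*(-1/21))*3 = (3 + 13/21)*3 = (76/21)*3 = 76/7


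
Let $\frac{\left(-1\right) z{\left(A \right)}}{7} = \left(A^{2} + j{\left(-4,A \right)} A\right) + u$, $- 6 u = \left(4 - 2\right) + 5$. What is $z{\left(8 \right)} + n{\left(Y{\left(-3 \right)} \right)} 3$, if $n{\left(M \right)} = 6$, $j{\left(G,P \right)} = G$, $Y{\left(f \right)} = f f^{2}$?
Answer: $- \frac{1187}{6} \approx -197.83$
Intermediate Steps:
$Y{\left(f \right)} = f^{3}$
$u = - \frac{7}{6}$ ($u = - \frac{\left(4 - 2\right) + 5}{6} = - \frac{2 + 5}{6} = \left(- \frac{1}{6}\right) 7 = - \frac{7}{6} \approx -1.1667$)
$z{\left(A \right)} = \frac{49}{6} - 7 A^{2} + 28 A$ ($z{\left(A \right)} = - 7 \left(\left(A^{2} - 4 A\right) - \frac{7}{6}\right) = - 7 \left(- \frac{7}{6} + A^{2} - 4 A\right) = \frac{49}{6} - 7 A^{2} + 28 A$)
$z{\left(8 \right)} + n{\left(Y{\left(-3 \right)} \right)} 3 = \left(\frac{49}{6} - 7 \cdot 8^{2} + 28 \cdot 8\right) + 6 \cdot 3 = \left(\frac{49}{6} - 448 + 224\right) + 18 = - \frac{1295}{6} + 18 = - \frac{1187}{6}$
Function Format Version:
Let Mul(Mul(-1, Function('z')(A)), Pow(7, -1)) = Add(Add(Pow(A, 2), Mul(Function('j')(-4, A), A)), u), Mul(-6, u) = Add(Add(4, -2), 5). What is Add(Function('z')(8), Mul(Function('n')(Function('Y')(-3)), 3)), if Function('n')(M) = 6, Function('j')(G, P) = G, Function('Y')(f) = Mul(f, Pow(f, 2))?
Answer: Rational(-1187, 6) ≈ -197.83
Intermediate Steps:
Function('Y')(f) = Pow(f, 3)
u = Rational(-7, 6) (u = Mul(Rational(-1, 6), Add(Add(4, -2), 5)) = Mul(Rational(-1, 6), Add(2, 5)) = Mul(Rational(-1, 6), 7) = Rational(-7, 6) ≈ -1.1667)
Function('z')(A) = Add(Rational(49, 6), Mul(-7, Pow(A, 2)), Mul(28, A)) (Function('z')(A) = Mul(-7, Add(Add(Pow(A, 2), Mul(-4, A)), Rational(-7, 6))) = Mul(-7, Add(Rational(-7, 6), Pow(A, 2), Mul(-4, A))) = Add(Rational(49, 6), Mul(-7, Pow(A, 2)), Mul(28, A)))
Add(Function('z')(8), Mul(Function('n')(Function('Y')(-3)), 3)) = Add(Add(Rational(49, 6), Mul(-7, Pow(8, 2)), Mul(28, 8)), Mul(6, 3)) = Add(Add(Rational(49, 6), Mul(-7, 64), 224), 18) = Add(Add(Rational(49, 6), -448, 224), 18) = Add(Rational(-1295, 6), 18) = Rational(-1187, 6)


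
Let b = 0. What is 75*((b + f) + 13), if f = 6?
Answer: 1425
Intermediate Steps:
75*((b + f) + 13) = 75*((0 + 6) + 13) = 75*(6 + 13) = 75*19 = 1425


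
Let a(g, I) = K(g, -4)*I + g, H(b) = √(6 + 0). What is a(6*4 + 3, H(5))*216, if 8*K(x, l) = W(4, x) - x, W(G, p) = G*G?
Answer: 5832 - 297*√6 ≈ 5104.5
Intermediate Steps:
W(G, p) = G²
K(x, l) = 2 - x/8 (K(x, l) = (4² - x)/8 = (16 - x)/8 = 2 - x/8)
H(b) = √6
a(g, I) = g + I*(2 - g/8) (a(g, I) = (2 - g/8)*I + g = I*(2 - g/8) + g = g + I*(2 - g/8))
a(6*4 + 3, H(5))*216 = ((6*4 + 3) - √6*(-16 + (6*4 + 3))/8)*216 = ((24 + 3) - √6*(-16 + (24 + 3))/8)*216 = (27 - √6*(-16 + 27)/8)*216 = (27 - ⅛*√6*11)*216 = (27 - 11*√6/8)*216 = 5832 - 297*√6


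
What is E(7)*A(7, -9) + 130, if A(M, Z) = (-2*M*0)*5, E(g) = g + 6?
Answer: 130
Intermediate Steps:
E(g) = 6 + g
A(M, Z) = 0 (A(M, Z) = 0*5 = 0)
E(7)*A(7, -9) + 130 = (6 + 7)*0 + 130 = 13*0 + 130 = 0 + 130 = 130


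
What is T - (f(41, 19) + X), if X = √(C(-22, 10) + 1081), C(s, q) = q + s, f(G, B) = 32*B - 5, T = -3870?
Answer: -4473 - √1069 ≈ -4505.7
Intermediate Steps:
f(G, B) = -5 + 32*B
X = √1069 (X = √((10 - 22) + 1081) = √(-12 + 1081) = √1069 ≈ 32.696)
T - (f(41, 19) + X) = -3870 - ((-5 + 32*19) + √1069) = -3870 - ((-5 + 608) + √1069) = -3870 - (603 + √1069) = -3870 + (-603 - √1069) = -4473 - √1069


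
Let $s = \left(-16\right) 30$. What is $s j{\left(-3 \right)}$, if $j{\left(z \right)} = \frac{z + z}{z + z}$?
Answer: $-480$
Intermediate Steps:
$j{\left(z \right)} = 1$ ($j{\left(z \right)} = \frac{2 z}{2 z} = 2 z \frac{1}{2 z} = 1$)
$s = -480$
$s j{\left(-3 \right)} = \left(-480\right) 1 = -480$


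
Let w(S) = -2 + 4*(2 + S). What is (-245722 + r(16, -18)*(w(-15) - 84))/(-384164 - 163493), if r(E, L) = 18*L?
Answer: 201010/547657 ≈ 0.36704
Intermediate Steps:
w(S) = 6 + 4*S (w(S) = -2 + (8 + 4*S) = 6 + 4*S)
(-245722 + r(16, -18)*(w(-15) - 84))/(-384164 - 163493) = (-245722 + (18*(-18))*((6 + 4*(-15)) - 84))/(-384164 - 163493) = (-245722 - 324*((6 - 60) - 84))/(-547657) = (-245722 - 324*(-54 - 84))*(-1/547657) = (-245722 - 324*(-138))*(-1/547657) = (-245722 + 44712)*(-1/547657) = -201010*(-1/547657) = 201010/547657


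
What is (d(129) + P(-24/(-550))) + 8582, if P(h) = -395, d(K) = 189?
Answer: 8376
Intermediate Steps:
(d(129) + P(-24/(-550))) + 8582 = (189 - 395) + 8582 = -206 + 8582 = 8376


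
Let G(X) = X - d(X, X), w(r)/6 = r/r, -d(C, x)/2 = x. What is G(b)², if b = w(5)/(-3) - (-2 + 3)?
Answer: 81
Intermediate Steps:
d(C, x) = -2*x
w(r) = 6 (w(r) = 6*(r/r) = 6*1 = 6)
b = -3 (b = 6/(-3) - (-2 + 3) = 6*(-⅓) - 1*1 = -2 - 1 = -3)
G(X) = 3*X (G(X) = X - (-2)*X = X + 2*X = 3*X)
G(b)² = (3*(-3))² = (-9)² = 81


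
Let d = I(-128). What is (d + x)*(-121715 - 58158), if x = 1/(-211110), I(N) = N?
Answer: 4860542775713/211110 ≈ 2.3024e+7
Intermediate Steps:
d = -128
x = -1/211110 ≈ -4.7369e-6
(d + x)*(-121715 - 58158) = (-128 - 1/211110)*(-121715 - 58158) = -27022081/211110*(-179873) = 4860542775713/211110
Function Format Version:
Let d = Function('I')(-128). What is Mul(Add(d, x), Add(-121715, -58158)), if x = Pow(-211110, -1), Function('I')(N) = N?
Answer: Rational(4860542775713, 211110) ≈ 2.3024e+7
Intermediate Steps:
d = -128
x = Rational(-1, 211110) ≈ -4.7369e-6
Mul(Add(d, x), Add(-121715, -58158)) = Mul(Add(-128, Rational(-1, 211110)), Add(-121715, -58158)) = Mul(Rational(-27022081, 211110), -179873) = Rational(4860542775713, 211110)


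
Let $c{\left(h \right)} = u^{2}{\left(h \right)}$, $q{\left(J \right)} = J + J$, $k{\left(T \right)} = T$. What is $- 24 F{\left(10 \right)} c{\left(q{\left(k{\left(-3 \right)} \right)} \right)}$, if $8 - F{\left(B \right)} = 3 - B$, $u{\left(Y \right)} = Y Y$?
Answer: $-466560$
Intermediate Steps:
$u{\left(Y \right)} = Y^{2}$
$F{\left(B \right)} = 5 + B$ ($F{\left(B \right)} = 8 - \left(3 - B\right) = 8 + \left(-3 + B\right) = 5 + B$)
$q{\left(J \right)} = 2 J$
$c{\left(h \right)} = h^{4}$ ($c{\left(h \right)} = \left(h^{2}\right)^{2} = h^{4}$)
$- 24 F{\left(10 \right)} c{\left(q{\left(k{\left(-3 \right)} \right)} \right)} = - 24 \left(5 + 10\right) \left(2 \left(-3\right)\right)^{4} = \left(-24\right) 15 \left(-6\right)^{4} = \left(-360\right) 1296 = -466560$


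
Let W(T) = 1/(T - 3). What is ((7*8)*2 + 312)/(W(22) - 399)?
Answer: -2014/1895 ≈ -1.0628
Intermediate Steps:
W(T) = 1/(-3 + T)
((7*8)*2 + 312)/(W(22) - 399) = ((7*8)*2 + 312)/(1/(-3 + 22) - 399) = (56*2 + 312)/(1/19 - 399) = (112 + 312)/(1/19 - 399) = 424/(-7580/19) = 424*(-19/7580) = -2014/1895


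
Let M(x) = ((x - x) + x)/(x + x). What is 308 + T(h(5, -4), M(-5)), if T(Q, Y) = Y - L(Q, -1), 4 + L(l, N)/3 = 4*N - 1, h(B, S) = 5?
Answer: 671/2 ≈ 335.50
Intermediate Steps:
L(l, N) = -15 + 12*N (L(l, N) = -12 + 3*(4*N - 1) = -12 + 3*(-1 + 4*N) = -12 + (-3 + 12*N) = -15 + 12*N)
M(x) = 1/2 (M(x) = (0 + x)/((2*x)) = x*(1/(2*x)) = 1/2)
T(Q, Y) = 27 + Y (T(Q, Y) = Y - (-15 + 12*(-1)) = Y - (-15 - 12) = Y - 1*(-27) = Y + 27 = 27 + Y)
308 + T(h(5, -4), M(-5)) = 308 + (27 + 1/2) = 308 + 55/2 = 671/2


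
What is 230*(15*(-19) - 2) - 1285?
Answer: -67295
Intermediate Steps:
230*(15*(-19) - 2) - 1285 = 230*(-285 - 2) - 1285 = 230*(-287) - 1285 = -66010 - 1285 = -67295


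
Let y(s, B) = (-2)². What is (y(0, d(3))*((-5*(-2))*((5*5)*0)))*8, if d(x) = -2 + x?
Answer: 0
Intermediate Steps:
y(s, B) = 4
(y(0, d(3))*((-5*(-2))*((5*5)*0)))*8 = (4*((-5*(-2))*((5*5)*0)))*8 = (4*(10*(25*0)))*8 = (4*(10*0))*8 = (4*0)*8 = 0*8 = 0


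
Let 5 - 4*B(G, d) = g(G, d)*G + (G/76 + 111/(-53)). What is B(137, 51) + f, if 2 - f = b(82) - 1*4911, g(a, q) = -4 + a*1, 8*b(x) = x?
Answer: 5620235/16112 ≈ 348.82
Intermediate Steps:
b(x) = x/8
g(a, q) = -4 + a
B(G, d) = 94/53 - G/304 - G*(-4 + G)/4 (B(G, d) = 5/4 - ((-4 + G)*G + (G/76 + 111/(-53)))/4 = 5/4 - (G*(-4 + G) + (G*(1/76) + 111*(-1/53)))/4 = 5/4 - (G*(-4 + G) + (G/76 - 111/53))/4 = 5/4 - (G*(-4 + G) + (-111/53 + G/76))/4 = 5/4 - (-111/53 + G/76 + G*(-4 + G))/4 = 5/4 + (111/212 - G/304 - G*(-4 + G)/4) = 94/53 - G/304 - G*(-4 + G)/4)
f = 19611/4 (f = 2 - ((1/8)*82 - 1*4911) = 2 - (41/4 - 4911) = 2 - 1*(-19603/4) = 2 + 19603/4 = 19611/4 ≈ 4902.8)
B(137, 51) + f = (94/53 - 1/4*137**2 + (303/304)*137) + 19611/4 = (94/53 - 1/4*18769 + 41511/304) + 19611/4 = (94/53 - 18769/4 + 41511/304) + 19611/4 = -73372873/16112 + 19611/4 = 5620235/16112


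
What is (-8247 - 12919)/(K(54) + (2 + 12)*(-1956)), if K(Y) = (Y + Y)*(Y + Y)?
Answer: 10583/7860 ≈ 1.3464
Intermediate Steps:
K(Y) = 4*Y**2 (K(Y) = (2*Y)*(2*Y) = 4*Y**2)
(-8247 - 12919)/(K(54) + (2 + 12)*(-1956)) = (-8247 - 12919)/(4*54**2 + (2 + 12)*(-1956)) = -21166/(4*2916 + 14*(-1956)) = -21166/(11664 - 27384) = -21166/(-15720) = -21166*(-1/15720) = 10583/7860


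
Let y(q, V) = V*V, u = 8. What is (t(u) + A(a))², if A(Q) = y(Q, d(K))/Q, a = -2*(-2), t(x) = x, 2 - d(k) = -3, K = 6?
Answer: 3249/16 ≈ 203.06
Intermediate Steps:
d(k) = 5 (d(k) = 2 - 1*(-3) = 2 + 3 = 5)
y(q, V) = V²
a = 4
A(Q) = 25/Q (A(Q) = 5²/Q = 25/Q)
(t(u) + A(a))² = (8 + 25/4)² = (57/4)² = 3249/16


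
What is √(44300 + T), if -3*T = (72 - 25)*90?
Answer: √42890 ≈ 207.10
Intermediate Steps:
T = -1410 (T = -(72 - 25)*90/3 = -47*90/3 = -⅓*4230 = -1410)
√(44300 + T) = √(44300 - 1410) = √42890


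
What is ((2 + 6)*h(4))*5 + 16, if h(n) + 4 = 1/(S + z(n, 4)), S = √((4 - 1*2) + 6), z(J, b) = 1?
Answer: -1048/7 + 80*√2/7 ≈ -133.55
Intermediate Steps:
S = 2*√2 (S = √((4 - 2) + 6) = √(2 + 6) = √8 = 2*√2 ≈ 2.8284)
h(n) = -4 + 1/(1 + 2*√2) (h(n) = -4 + 1/(2*√2 + 1) = -4 + 1/(1 + 2*√2))
((2 + 6)*h(4))*5 + 16 = ((2 + 6)*(-29/7 + 2*√2/7))*5 + 16 = (8*(-29/7 + 2*√2/7))*5 + 16 = (-232/7 + 16*√2/7)*5 + 16 = (-1160/7 + 80*√2/7) + 16 = -1048/7 + 80*√2/7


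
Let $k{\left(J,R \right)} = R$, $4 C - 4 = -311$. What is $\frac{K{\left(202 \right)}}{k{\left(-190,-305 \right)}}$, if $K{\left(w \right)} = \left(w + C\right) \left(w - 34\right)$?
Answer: $- \frac{21042}{305} \approx -68.99$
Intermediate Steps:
$C = - \frac{307}{4}$ ($C = 1 + \frac{1}{4} \left(-311\right) = 1 - \frac{311}{4} = - \frac{307}{4} \approx -76.75$)
$K{\left(w \right)} = \left(-34 + w\right) \left(- \frac{307}{4} + w\right)$ ($K{\left(w \right)} = \left(w - \frac{307}{4}\right) \left(w - 34\right) = \left(- \frac{307}{4} + w\right) \left(-34 + w\right) = \left(-34 + w\right) \left(- \frac{307}{4} + w\right)$)
$\frac{K{\left(202 \right)}}{k{\left(-190,-305 \right)}} = \frac{\frac{5219}{2} + 202^{2} - \frac{44743}{2}}{-305} = \left(\frac{5219}{2} + 40804 - \frac{44743}{2}\right) \left(- \frac{1}{305}\right) = 21042 \left(- \frac{1}{305}\right) = - \frac{21042}{305}$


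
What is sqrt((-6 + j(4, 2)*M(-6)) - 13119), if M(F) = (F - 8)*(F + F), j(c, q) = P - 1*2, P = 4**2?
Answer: 9*I*sqrt(133) ≈ 103.79*I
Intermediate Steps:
P = 16
j(c, q) = 14 (j(c, q) = 16 - 1*2 = 16 - 2 = 14)
M(F) = 2*F*(-8 + F) (M(F) = (-8 + F)*(2*F) = 2*F*(-8 + F))
sqrt((-6 + j(4, 2)*M(-6)) - 13119) = sqrt((-6 + 14*(2*(-6)*(-8 - 6))) - 13119) = sqrt((-6 + 14*(2*(-6)*(-14))) - 13119) = sqrt((-6 + 14*168) - 13119) = sqrt((-6 + 2352) - 13119) = sqrt(2346 - 13119) = sqrt(-10773) = 9*I*sqrt(133)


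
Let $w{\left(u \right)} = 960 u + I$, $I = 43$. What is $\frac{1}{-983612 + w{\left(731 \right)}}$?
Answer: $- \frac{1}{281809} \approx -3.5485 \cdot 10^{-6}$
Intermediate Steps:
$w{\left(u \right)} = 43 + 960 u$ ($w{\left(u \right)} = 960 u + 43 = 43 + 960 u$)
$\frac{1}{-983612 + w{\left(731 \right)}} = \frac{1}{-983612 + \left(43 + 960 \cdot 731\right)} = \frac{1}{-983612 + \left(43 + 701760\right)} = \frac{1}{-983612 + 701803} = \frac{1}{-281809} = - \frac{1}{281809}$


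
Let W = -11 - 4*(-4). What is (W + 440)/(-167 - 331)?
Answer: -445/498 ≈ -0.89357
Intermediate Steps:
W = 5 (W = -11 + 16 = 5)
(W + 440)/(-167 - 331) = (5 + 440)/(-167 - 331) = 445/(-498) = 445*(-1/498) = -445/498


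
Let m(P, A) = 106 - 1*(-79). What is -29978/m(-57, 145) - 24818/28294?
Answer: -426394431/2617195 ≈ -162.92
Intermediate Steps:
m(P, A) = 185 (m(P, A) = 106 + 79 = 185)
-29978/m(-57, 145) - 24818/28294 = -29978/185 - 24818/28294 = -29978*1/185 - 24818*1/28294 = -29978/185 - 12409/14147 = -426394431/2617195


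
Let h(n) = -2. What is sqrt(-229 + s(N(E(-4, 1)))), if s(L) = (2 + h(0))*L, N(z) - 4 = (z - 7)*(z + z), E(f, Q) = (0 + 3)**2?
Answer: I*sqrt(229) ≈ 15.133*I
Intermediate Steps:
E(f, Q) = 9 (E(f, Q) = 3**2 = 9)
N(z) = 4 + 2*z*(-7 + z) (N(z) = 4 + (z - 7)*(z + z) = 4 + (-7 + z)*(2*z) = 4 + 2*z*(-7 + z))
s(L) = 0 (s(L) = (2 - 2)*L = 0*L = 0)
sqrt(-229 + s(N(E(-4, 1)))) = sqrt(-229 + 0) = sqrt(-229) = I*sqrt(229)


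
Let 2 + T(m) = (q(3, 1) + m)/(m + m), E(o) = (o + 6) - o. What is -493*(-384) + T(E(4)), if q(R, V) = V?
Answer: 2271727/12 ≈ 1.8931e+5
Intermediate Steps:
E(o) = 6 (E(o) = (6 + o) - o = 6)
T(m) = -2 + (1 + m)/(2*m) (T(m) = -2 + (1 + m)/(m + m) = -2 + (1 + m)/((2*m)) = -2 + (1 + m)*(1/(2*m)) = -2 + (1 + m)/(2*m))
-493*(-384) + T(E(4)) = -493*(-384) + (½)*(1 - 3*6)/6 = 189312 + (½)*(⅙)*(1 - 18) = 189312 + (½)*(⅙)*(-17) = 189312 - 17/12 = 2271727/12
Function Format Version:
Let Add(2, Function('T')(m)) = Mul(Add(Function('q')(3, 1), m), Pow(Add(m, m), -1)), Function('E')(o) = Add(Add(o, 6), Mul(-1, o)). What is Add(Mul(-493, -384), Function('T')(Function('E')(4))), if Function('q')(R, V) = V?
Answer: Rational(2271727, 12) ≈ 1.8931e+5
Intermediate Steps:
Function('E')(o) = 6 (Function('E')(o) = Add(Add(6, o), Mul(-1, o)) = 6)
Function('T')(m) = Add(-2, Mul(Rational(1, 2), Pow(m, -1), Add(1, m))) (Function('T')(m) = Add(-2, Mul(Add(1, m), Pow(Add(m, m), -1))) = Add(-2, Mul(Add(1, m), Pow(Mul(2, m), -1))) = Add(-2, Mul(Add(1, m), Mul(Rational(1, 2), Pow(m, -1)))) = Add(-2, Mul(Rational(1, 2), Pow(m, -1), Add(1, m))))
Add(Mul(-493, -384), Function('T')(Function('E')(4))) = Add(Mul(-493, -384), Mul(Rational(1, 2), Pow(6, -1), Add(1, Mul(-3, 6)))) = Add(189312, Mul(Rational(1, 2), Rational(1, 6), Add(1, -18))) = Add(189312, Mul(Rational(1, 2), Rational(1, 6), -17)) = Add(189312, Rational(-17, 12)) = Rational(2271727, 12)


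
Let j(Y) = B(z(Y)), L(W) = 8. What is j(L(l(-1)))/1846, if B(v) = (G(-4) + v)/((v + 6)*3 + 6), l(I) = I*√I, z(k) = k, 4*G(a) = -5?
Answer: 9/118144 ≈ 7.6178e-5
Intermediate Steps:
G(a) = -5/4 (G(a) = (¼)*(-5) = -5/4)
l(I) = I^(3/2)
B(v) = (-5/4 + v)/(24 + 3*v) (B(v) = (-5/4 + v)/((v + 6)*3 + 6) = (-5/4 + v)/((6 + v)*3 + 6) = (-5/4 + v)/((18 + 3*v) + 6) = (-5/4 + v)/(24 + 3*v))
j(Y) = (-5 + 4*Y)/(12*(8 + Y))
j(L(l(-1)))/1846 = ((-5 + 4*8)/(12*(8 + 8)))/1846 = ((1/12)*(-5 + 32)/16)*(1/1846) = ((1/12)*(1/16)*27)*(1/1846) = (9/64)*(1/1846) = 9/118144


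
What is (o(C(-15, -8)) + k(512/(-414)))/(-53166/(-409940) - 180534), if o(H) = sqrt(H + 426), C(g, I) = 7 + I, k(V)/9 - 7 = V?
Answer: -244529210/851092630131 - 1024850*sqrt(17)/37004027397 ≈ -0.00040150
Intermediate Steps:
k(V) = 63 + 9*V
o(H) = sqrt(426 + H)
(o(C(-15, -8)) + k(512/(-414)))/(-53166/(-409940) - 180534) = (sqrt(426 + (7 - 8)) + (63 + 9*(512/(-414))))/(-53166/(-409940) - 180534) = (sqrt(426 - 1) + (63 + 9*(512*(-1/414))))/(-53166*(-1/409940) - 180534) = (sqrt(425) + (63 + 9*(-256/207)))/(26583/204970 - 180534) = (5*sqrt(17) + (63 - 256/23))/(-37004027397/204970) = (5*sqrt(17) + 1193/23)*(-204970/37004027397) = (1193/23 + 5*sqrt(17))*(-204970/37004027397) = -244529210/851092630131 - 1024850*sqrt(17)/37004027397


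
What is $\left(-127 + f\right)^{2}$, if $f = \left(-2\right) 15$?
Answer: $24649$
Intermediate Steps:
$f = -30$
$\left(-127 + f\right)^{2} = \left(-127 - 30\right)^{2} = \left(-157\right)^{2} = 24649$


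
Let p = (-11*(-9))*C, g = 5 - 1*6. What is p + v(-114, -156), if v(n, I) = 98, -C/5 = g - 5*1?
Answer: 3068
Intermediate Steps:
g = -1 (g = 5 - 6 = -1)
C = 30 (C = -5*(-1 - 5*1) = -5*(-1 - 5) = -5*(-6) = 30)
p = 2970 (p = -11*(-9)*30 = 99*30 = 2970)
p + v(-114, -156) = 2970 + 98 = 3068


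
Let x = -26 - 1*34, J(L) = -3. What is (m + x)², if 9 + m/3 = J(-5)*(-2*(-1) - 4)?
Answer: 4761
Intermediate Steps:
m = -9 (m = -27 + 3*(-3*(-2*(-1) - 4)) = -27 + 3*(-3*(2 - 4)) = -27 + 3*(-3*(-2)) = -27 + 3*6 = -27 + 18 = -9)
x = -60 (x = -26 - 34 = -60)
(m + x)² = (-9 - 60)² = (-69)² = 4761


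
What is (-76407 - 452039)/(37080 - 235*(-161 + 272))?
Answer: -528446/10995 ≈ -48.062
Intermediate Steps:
(-76407 - 452039)/(37080 - 235*(-161 + 272)) = -528446/(37080 - 235*111) = -528446/(37080 - 26085) = -528446/10995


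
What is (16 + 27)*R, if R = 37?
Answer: 1591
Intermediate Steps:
(16 + 27)*R = (16 + 27)*37 = 43*37 = 1591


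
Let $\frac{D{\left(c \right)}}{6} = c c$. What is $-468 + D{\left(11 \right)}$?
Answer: $258$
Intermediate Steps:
$D{\left(c \right)} = 6 c^{2}$ ($D{\left(c \right)} = 6 c c = 6 c^{2}$)
$-468 + D{\left(11 \right)} = -468 + 6 \cdot 11^{2} = -468 + 6 \cdot 121 = -468 + 726 = 258$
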